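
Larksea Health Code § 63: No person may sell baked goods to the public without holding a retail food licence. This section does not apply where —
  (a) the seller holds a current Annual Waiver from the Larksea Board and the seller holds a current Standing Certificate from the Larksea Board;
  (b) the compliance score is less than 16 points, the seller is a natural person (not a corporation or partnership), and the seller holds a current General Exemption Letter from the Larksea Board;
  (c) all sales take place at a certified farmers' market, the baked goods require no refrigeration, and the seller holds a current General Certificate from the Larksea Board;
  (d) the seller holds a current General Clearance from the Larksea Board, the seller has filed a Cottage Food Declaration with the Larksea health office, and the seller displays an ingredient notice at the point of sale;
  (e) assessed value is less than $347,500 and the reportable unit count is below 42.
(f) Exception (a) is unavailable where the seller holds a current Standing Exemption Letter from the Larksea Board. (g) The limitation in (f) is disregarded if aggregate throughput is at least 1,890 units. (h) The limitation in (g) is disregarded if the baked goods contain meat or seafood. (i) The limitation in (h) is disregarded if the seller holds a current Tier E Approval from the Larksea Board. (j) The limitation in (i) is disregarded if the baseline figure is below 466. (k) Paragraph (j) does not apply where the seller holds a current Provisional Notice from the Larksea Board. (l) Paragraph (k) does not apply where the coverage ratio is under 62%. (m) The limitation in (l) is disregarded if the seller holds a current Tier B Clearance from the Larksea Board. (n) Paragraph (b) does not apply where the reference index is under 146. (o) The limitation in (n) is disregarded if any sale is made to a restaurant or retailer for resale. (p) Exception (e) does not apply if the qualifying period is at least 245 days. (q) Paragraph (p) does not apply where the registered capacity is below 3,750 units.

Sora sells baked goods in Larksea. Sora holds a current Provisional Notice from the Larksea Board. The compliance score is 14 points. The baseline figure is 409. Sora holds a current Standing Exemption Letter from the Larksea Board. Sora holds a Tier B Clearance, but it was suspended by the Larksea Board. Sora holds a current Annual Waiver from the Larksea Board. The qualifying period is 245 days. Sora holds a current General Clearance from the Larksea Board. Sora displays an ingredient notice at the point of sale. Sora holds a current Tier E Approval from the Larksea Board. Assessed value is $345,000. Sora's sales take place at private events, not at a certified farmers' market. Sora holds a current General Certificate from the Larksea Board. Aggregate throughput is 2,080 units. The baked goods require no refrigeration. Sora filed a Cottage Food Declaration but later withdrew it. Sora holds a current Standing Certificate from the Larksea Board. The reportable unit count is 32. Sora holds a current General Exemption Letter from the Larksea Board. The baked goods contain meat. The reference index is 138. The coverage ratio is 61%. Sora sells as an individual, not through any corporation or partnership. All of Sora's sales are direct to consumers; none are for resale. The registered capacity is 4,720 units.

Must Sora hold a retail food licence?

Exception (a) is satisfied on its face — a current Annual Waiver is held; a current Standing Certificate is held. But applying paragraphs (f)–(m): (f) operates against (a): a current Standing Exemption Letter is held. (g) would limit (f) — aggregate throughput is 2,080 units, meeting the 1,890 units threshold — but (h) sets (g) aside: (h) operates against (g): the baked goods contain meat. (i) is engaged (a current Tier E Approval is held), but is itself disapplied by (j): (j) applies — the baseline figure is 409, below the 466 limit. (k) is engaged (a current Provisional Notice is held), but is overridden by (l): (l) operates against (k): the coverage ratio is 61%, under the 62% limit. (m), which would lift (l), is inapplicable — there is no Tier B Clearance in force. So (a) is unavailable.
Exception (b): the compliance score is 14 points, less than the 16 points limit; the seller is a natural person; a current General Exemption Letter is held — every condition holds. Turning to paragraphs (n)–(o): (n) operates — the reference index is 138, under the 146 limit. (o), which would lift (n), is not engaged — no sales are for resale. (b) is therefore removed.
Exception (c) fails — sales are at private events, not a certified farmers' market.
Exception (d) requires that the seller has filed a Cottage Food Declaration with the Larksea health office; but the Cottage Food Declaration was withdrawn, so (d) is unavailable.
Exception (e) is satisfied on its face — assessed value is $345,000, less than the $347,500 limit; the reportable unit count is 32, below the 42 limit. But applying paragraphs (p)–(q): (p) operates against (e): the qualifying period is 245 days, meeting the 245 days threshold. (q) does not operate here (the registered capacity is 4,720 units, not below 3,750 units), so (p) stands. So (e) is unavailable.
None of the exceptions is available; § 63 applies in full.

Yes — Sora must hold a retail food licence.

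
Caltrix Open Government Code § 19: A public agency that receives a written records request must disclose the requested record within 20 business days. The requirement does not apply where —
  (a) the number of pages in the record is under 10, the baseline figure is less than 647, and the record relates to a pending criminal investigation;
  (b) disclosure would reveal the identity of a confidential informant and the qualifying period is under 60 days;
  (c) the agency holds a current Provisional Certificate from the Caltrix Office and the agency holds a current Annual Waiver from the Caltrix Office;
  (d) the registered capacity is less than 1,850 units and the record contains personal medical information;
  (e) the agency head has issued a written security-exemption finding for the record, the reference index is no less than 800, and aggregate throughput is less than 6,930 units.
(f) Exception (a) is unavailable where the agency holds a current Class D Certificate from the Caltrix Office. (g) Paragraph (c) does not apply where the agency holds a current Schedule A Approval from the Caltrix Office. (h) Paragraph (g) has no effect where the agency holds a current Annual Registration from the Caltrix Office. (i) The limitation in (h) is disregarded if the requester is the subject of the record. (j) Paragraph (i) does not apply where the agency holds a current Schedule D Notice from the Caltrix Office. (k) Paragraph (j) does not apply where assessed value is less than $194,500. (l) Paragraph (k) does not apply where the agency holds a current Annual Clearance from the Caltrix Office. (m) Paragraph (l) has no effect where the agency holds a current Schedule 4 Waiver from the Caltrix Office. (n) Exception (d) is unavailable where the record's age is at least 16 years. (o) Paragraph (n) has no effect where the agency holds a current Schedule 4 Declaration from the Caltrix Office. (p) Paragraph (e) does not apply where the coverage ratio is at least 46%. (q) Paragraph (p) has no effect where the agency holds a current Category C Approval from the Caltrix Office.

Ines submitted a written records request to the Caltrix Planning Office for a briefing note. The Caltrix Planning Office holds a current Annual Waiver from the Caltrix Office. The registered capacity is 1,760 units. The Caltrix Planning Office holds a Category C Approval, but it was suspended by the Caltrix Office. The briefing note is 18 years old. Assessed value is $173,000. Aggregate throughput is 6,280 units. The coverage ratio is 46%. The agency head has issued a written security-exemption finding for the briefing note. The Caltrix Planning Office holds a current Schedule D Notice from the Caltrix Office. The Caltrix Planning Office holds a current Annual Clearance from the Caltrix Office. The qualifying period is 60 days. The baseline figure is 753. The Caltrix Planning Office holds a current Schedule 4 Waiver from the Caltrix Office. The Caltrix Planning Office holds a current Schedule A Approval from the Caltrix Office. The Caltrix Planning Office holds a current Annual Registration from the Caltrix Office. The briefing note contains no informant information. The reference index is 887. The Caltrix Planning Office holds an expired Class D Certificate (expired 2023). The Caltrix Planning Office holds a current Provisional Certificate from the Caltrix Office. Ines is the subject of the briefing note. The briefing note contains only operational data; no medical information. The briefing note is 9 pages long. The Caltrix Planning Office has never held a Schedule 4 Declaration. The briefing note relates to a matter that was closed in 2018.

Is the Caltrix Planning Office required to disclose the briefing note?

Yes — the Caltrix Planning Office must disclose the briefing note.

Exception (a) does not apply: the baseline figure is 753, not less than 647.
Exception (b) requires that disclosure would reveal the identity of a confidential informant; but the briefing note contains no informant information, so (b) is unavailable.
Exception (c): a current Provisional Certificate is held; a current Annual Waiver is held — every condition holds. But applying paragraphs (g)–(m): (g) operates against (c): a current Schedule A Approval is held. (h) would limit (g) — a current Annual Registration is held — but (i) sets (h) aside: (i) is triggered — Ines is the subject of the briefing note. (j) would limit (i) — a current Schedule D Notice is held — but (k) sets (j) aside: (k) operates against (j): assessed value is $173,000, less than the $194,500 limit. (l) would limit (k) — a current Annual Clearance is held — but (m) sets (l) aside: (m) is engaged — a current Schedule 4 Waiver is held. So (c) is unavailable.
Exception (d) does not apply: the briefing note contains only operational data.
Exception (e): a written security-exemption finding has been issued; the reference index is 887, meeting the 800 threshold; aggregate throughput is 6,280 units, less than the 6,930 units limit — every condition holds. But applying paragraphs (p)–(q): (p) operates against (e): the coverage ratio is 46%, meeting the 46% threshold. (q) is not engaged (the Category C Approval is not current), so (p) stands. So (e) is unavailable.
No exception is made out. the Caltrix Planning Office falls within the general rule.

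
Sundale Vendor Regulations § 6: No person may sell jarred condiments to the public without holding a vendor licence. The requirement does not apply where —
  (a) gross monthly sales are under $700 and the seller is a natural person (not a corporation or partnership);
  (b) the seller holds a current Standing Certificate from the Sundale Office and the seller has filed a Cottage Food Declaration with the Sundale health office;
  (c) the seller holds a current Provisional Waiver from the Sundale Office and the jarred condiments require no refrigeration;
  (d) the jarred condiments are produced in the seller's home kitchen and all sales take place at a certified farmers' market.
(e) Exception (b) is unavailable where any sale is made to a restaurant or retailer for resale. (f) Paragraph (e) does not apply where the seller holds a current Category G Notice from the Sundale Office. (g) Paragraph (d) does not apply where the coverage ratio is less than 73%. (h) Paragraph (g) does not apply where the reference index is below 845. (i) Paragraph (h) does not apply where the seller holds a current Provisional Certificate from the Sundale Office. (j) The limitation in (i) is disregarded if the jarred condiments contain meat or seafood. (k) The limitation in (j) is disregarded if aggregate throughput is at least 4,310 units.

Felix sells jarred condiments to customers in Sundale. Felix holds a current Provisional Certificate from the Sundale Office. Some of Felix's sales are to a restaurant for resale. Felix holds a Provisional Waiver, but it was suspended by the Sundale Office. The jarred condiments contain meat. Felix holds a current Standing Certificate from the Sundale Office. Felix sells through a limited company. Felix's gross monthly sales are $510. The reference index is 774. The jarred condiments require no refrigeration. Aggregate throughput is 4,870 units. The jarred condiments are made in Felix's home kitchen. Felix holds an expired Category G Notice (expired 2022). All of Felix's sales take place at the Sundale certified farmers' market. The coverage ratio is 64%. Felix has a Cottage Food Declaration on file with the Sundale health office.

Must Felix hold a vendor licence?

Exception (a) does not apply: the seller operates through a limited company.
Exception (b)'s conditions are all satisfied: a current Standing Certificate is held; a Cottage Food Declaration is on file. But: (e) operates against (b): some sales are to a restaurant for resale. (f), which would lift (e), does not operate here — there is no Category G Notice in force. So (b) is unavailable.
Exception (c) does not apply: no current Provisional Waiver is held.
All of (d)'s requirements are met (the jarred condiments are home-kitchen produced; all sales are at a certified farmers' market). Turning to paragraphs (g)–(k): (g) operates — the coverage ratio is 64%, less than the 73% limit. (h) is triggered (the reference index is 774, below the 845 limit), but is displaced by (i): (i) is engaged — a current Provisional Certificate is held. (j) would limit (i) — the jarred condiments contain meat — but (k) sets (j) aside: (k) applies — aggregate throughput is 4,870 units, meeting the 4,310 units threshold. Exception (d) does not apply.
No exception applies. The general rule governs.

Yes — Felix must hold a vendor licence.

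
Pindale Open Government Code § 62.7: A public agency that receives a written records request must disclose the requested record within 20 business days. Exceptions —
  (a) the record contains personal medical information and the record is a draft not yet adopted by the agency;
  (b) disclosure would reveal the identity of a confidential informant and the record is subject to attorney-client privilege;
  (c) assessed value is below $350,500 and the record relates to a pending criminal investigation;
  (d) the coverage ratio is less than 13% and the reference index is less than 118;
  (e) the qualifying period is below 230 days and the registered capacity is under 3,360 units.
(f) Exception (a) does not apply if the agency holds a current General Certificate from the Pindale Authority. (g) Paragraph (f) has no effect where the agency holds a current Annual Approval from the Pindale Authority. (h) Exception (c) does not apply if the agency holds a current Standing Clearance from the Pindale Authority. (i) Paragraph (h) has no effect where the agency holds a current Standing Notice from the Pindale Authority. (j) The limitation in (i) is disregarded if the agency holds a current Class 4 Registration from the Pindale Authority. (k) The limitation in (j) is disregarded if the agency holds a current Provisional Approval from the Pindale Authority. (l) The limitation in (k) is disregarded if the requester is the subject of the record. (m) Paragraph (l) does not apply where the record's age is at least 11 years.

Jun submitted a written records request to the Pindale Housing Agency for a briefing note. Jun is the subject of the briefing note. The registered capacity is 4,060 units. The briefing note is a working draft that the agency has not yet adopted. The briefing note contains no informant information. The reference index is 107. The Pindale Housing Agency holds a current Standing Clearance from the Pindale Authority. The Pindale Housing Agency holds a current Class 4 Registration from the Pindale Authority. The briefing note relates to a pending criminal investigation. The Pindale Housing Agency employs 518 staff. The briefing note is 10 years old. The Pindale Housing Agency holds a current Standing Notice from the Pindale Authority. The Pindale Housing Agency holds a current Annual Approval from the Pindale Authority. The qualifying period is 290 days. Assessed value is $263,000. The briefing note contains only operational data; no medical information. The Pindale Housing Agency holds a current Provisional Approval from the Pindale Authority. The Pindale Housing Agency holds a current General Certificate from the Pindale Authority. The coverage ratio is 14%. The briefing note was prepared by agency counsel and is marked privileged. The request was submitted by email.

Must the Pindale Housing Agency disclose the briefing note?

Yes — the Pindale Housing Agency must disclose the briefing note.

Exception (a) fails — the briefing note contains only operational data.
Exception (b) does not apply: the briefing note contains no informant information.
All of (c)'s requirements are met (assessed value is $263,000, below the $350,500 limit; the briefing note relates to a pending investigation). But applying paragraphs (h)–(m): (h) operates against (c): a current Standing Clearance is held. (i) would limit (h) — a current Standing Notice is held — but (j) sets (i) aside: (j) applies — a current Class 4 Registration is held. (k) is triggered (a current Provisional Approval is held), but yields to (l): (l) is triggered — Jun is the subject of the briefing note. (m) is not engaged (the record's age is 10 years, short of 11 years), so (l) stands. Exception (c) does not apply.
Exception (d) requires that the coverage ratio is less than 13%; but the coverage ratio is 14%, not less than 13%, so (d) is unavailable.
Exception (e) requires that the qualifying period is below 230 days; but the qualifying period is 290 days, not below 230 days, so (e) is unavailable.
No exception displaces § 62.7.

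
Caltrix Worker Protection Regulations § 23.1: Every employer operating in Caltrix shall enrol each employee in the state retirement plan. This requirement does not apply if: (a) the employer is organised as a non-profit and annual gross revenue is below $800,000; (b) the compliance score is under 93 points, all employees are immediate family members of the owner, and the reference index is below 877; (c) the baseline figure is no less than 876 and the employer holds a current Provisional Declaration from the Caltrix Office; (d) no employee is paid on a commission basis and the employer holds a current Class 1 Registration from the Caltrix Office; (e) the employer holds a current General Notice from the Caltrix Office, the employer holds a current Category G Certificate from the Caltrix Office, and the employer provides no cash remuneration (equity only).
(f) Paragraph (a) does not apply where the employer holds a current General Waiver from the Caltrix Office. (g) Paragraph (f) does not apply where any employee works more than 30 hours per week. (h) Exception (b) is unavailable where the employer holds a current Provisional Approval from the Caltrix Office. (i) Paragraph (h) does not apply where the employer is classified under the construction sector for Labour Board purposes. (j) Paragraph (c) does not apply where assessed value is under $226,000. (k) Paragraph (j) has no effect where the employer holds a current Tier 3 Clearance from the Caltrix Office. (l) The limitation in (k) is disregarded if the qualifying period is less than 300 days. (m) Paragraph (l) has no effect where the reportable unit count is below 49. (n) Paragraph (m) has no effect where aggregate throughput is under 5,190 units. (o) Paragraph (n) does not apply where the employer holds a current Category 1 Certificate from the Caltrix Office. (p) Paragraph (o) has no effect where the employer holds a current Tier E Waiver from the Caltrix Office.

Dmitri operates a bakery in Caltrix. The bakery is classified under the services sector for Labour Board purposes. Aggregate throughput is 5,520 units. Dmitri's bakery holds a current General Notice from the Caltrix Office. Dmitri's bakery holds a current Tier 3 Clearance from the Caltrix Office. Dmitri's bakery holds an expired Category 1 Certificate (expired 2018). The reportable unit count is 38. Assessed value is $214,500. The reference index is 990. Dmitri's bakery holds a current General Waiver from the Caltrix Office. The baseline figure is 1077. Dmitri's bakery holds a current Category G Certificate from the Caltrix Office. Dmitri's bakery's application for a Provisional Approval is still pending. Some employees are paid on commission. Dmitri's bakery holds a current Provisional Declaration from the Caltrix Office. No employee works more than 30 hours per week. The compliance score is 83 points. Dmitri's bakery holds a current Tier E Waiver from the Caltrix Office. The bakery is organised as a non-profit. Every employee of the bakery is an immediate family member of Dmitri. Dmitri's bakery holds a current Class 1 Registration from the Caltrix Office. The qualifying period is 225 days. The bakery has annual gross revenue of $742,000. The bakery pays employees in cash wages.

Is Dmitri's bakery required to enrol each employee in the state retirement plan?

All of (a)'s requirements are met (the employer is a non-profit; annual gross revenue is $742,000, below the $800,000 limit). But: (f) is engaged — a current General Waiver is held. (g) does not operate here (no employee exceeds 30 hours/week), so (f) stands. So (a) is unavailable.
Exception (b) requires that the reference index is below 877; but the reference index is 990, not below 877, so (b) is unavailable.
All of (c)'s requirements are met (the baseline figure is 1,077, meeting the 876 threshold; a current Provisional Declaration is held). Applying paragraphs (j)–(p): (j) would limit (c) — assessed value is $214,500, under the $226,000 limit — but (k) sets (j) aside: (k) is engaged — a current Tier 3 Clearance is held. (l) is triggered (the qualifying period is 225 days, less than the 300 days limit), but is itself disapplied by (m): (m) operates against (l): the reportable unit count is 38, below the 49 limit. (n) is not engaged (aggregate throughput is 5,520 units, not under 5,190 units), so (m) stands. (c) remains available.
Exception (d) does not apply: some employees are paid on commission.
Exception (e) requires that the employer provides no cash remuneration (equity only); but employees are paid cash wages, so (e) is unavailable.

No — exception (c) applies; Dmitri's bakery is not required to enrol each employee in the state retirement plan.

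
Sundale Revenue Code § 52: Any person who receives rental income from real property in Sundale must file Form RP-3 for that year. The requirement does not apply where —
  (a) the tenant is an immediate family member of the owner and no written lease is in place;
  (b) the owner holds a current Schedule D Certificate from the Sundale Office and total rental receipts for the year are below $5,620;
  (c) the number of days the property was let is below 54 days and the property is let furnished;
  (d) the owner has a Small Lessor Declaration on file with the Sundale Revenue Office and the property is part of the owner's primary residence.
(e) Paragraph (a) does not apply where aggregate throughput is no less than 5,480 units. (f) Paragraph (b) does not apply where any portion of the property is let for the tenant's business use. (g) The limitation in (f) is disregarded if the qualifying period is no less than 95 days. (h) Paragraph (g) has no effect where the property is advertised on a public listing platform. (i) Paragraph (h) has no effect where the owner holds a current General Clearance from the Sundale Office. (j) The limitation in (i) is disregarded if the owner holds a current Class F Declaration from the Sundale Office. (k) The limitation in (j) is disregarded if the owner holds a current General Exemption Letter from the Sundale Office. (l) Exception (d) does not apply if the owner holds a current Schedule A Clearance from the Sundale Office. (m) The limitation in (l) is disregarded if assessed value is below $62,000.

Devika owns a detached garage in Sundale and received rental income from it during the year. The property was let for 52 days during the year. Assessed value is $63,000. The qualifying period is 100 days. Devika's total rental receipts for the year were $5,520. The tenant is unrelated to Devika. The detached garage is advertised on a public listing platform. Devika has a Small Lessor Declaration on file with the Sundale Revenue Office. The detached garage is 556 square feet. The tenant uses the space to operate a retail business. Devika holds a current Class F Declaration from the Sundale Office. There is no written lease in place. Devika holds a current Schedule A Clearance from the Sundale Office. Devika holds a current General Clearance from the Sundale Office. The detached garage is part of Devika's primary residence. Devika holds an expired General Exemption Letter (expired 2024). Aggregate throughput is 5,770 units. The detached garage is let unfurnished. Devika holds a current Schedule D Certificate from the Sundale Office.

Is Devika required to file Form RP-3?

Yes — Devika must file Form RP-3.

Exception (a) fails — the tenant is unrelated to the owner.
Exception (b): a current Schedule D Certificate is held; total rental receipts for the year are $5,520, below the $5,620 limit — every condition holds. However, paragraphs (f)–(k) must be considered: (f) operates against (b): the space is let for business use. (g) would limit (f) — the qualifying period is 100 days, meeting the 95 days threshold — but (h) sets (g) aside: (h) is engaged — the property is publicly advertised. (i) would limit (h) — a current General Clearance is held — but (j) sets (i) aside: (j) operates against (i): a current Class F Declaration is held. (k), which would lift (j), does not operate here — no current General Exemption Letter is held. Exception (b) does not apply.
Exception (c) fails — the property is let unfurnished.
Exception (d) is satisfied on its face — a Small Lessor Declaration is on file; the detached garage is part of the primary residence. But: (l) is triggered — a current Schedule A Clearance is held. (m), which would lift (l), is not engaged — assessed value is $63,000, not below $62,000. (d) is therefore removed.
None of the exceptions is available; § 52 applies in full.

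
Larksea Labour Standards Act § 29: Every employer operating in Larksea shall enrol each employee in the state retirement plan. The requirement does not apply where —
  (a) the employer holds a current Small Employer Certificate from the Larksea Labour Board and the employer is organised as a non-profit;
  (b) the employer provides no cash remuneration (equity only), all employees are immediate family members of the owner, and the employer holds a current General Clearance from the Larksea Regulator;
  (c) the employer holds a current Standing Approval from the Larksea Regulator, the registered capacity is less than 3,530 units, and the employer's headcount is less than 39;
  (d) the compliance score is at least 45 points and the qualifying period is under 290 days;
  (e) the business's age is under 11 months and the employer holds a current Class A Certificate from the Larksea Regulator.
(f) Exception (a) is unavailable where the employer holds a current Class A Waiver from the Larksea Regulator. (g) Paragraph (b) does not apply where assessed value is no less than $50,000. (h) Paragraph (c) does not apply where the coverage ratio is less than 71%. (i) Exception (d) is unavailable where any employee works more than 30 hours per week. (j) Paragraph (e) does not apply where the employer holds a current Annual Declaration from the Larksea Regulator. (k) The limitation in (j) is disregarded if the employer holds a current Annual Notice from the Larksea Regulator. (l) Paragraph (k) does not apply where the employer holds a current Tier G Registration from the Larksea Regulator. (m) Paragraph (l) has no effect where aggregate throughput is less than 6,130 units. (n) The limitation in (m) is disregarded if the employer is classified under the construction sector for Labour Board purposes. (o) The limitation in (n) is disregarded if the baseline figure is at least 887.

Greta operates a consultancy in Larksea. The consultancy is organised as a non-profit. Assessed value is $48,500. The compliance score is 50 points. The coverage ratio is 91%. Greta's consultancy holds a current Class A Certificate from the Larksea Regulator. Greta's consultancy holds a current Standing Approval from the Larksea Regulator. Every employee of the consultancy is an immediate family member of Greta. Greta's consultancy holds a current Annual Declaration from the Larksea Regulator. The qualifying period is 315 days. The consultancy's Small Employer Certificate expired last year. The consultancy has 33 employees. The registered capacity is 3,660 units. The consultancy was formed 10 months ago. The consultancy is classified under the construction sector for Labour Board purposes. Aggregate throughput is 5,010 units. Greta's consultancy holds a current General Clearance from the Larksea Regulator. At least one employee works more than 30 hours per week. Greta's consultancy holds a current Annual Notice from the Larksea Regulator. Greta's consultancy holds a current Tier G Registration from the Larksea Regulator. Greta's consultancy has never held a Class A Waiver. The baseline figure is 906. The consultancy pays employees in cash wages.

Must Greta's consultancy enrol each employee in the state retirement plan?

No — exception (e) applies; Greta's consultancy is not required to enrol each employee in the state retirement plan.

Exception (a) requires that the employer holds a current Small Employer Certificate from the Larksea Labour Board; but the Small Employer Certificate has expired, so (a) is unavailable.
Exception (b) fails — employees are paid cash wages.
Exception (c) requires that the registered capacity is less than 3,530 units; but the registered capacity is 3,660 units, not less than 3,530 units, so (c) is unavailable.
Exception (d) requires that the qualifying period is under 290 days; but the qualifying period is 315 days, not under 290 days, so (d) is unavailable.
All of (e)'s requirements are met (the business's age is 10 months, under the 11 months limit; a current Class A Certificate is held). Under paragraphs (j)–(o): (j) applies (a current Annual Declaration is held), but is itself disapplied by (k): (k) operates against (j): a current Annual Notice is held. (l) is triggered (a current Tier G Registration is held), but yields to (m): (m) applies — aggregate throughput is 5,010 units, less than the 6,130 units limit. (n) would limit (m) — the consultancy is classified under the construction sector — but (o) sets (n) aside: (o) operates against (n): the baseline figure is 906, meeting the 887 threshold. Exception (e) stands.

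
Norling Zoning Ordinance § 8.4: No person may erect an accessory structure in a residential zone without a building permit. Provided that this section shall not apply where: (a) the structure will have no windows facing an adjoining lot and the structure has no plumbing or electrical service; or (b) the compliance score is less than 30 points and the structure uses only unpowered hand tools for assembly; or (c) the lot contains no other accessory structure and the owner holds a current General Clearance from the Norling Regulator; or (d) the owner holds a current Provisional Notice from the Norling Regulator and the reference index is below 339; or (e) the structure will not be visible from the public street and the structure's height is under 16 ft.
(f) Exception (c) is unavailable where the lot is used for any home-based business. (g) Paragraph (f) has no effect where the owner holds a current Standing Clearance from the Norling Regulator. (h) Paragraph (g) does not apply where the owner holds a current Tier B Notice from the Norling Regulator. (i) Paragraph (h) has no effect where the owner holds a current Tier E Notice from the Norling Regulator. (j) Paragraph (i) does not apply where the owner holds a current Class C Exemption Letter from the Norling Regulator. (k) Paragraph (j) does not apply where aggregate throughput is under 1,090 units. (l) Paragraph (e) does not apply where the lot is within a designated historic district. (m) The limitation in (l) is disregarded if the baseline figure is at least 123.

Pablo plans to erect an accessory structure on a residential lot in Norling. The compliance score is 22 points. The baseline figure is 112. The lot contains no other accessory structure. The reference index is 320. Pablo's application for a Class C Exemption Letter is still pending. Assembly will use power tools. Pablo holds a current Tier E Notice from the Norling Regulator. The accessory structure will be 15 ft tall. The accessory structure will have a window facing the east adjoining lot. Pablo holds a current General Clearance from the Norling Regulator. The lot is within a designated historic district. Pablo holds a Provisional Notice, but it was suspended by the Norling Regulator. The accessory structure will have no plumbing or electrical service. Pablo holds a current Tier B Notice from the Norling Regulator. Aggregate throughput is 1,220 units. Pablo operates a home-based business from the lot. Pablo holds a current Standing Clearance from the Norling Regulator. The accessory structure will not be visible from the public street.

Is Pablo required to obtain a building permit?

No — exception (c) applies; Pablo does not need a building permit.

Exception (a) fails — a window faces an adjoining lot.
Exception (b) fails — assembly uses power tools.
All of (c)'s requirements are met (the lot has no other accessory structure; a current General Clearance is held). Considering the limiting provisions: (f) would limit (c) — a home-based business operates on the lot — but (g) sets (f) aside: (g) is engaged — a current Standing Clearance is held. (h) would limit (g) — a current Tier B Notice is held — but (i) sets (h) aside: (i) applies — a current Tier E Notice is held. (j) is not engaged (the Class C Exemption Letter is not current), so (i) stands. (c) remains available.
Exception (d) requires that the owner holds a current Provisional Notice from the Norling Regulator; but the Provisional Notice is not current, so (d) is unavailable.
Exception (e) is satisfied on its face — the structure will not be visible from the street; the structure's height is 15 ft, under the 16 ft limit. Turning to paragraphs (l)–(m): (l) is engaged — the lot is in a historic district. (m) is inapplicable (the baseline figure is 112, short of 123), so (l) stands. (e) is therefore removed.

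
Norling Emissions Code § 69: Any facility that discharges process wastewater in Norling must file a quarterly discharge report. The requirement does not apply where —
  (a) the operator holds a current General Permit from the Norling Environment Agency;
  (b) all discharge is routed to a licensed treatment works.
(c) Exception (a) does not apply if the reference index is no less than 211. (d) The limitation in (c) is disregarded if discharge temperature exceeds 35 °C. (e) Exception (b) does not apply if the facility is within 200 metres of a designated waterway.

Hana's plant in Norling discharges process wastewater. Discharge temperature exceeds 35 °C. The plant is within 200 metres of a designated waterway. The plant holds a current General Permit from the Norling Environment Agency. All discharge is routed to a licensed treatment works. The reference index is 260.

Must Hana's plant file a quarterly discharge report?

Exception (a)'s conditions are all satisfied: a current General Permit is held. Applying paragraphs (c)–(d): (c) would limit (a) — the reference index is 260, meeting the 211 threshold — but (d) sets (c) aside: (d) operates against (c): discharge temperature exceeds 35 °C. So (a) applies.
All of (b)'s requirements are met (discharge is routed to a licensed treatment works). Turning to paragraph (e): (e) operates against (b): the plant is within 200 m of a designated waterway. Exception (b) does not apply.

No — exception (a) applies; Hana's plant is not required to file a quarterly discharge report.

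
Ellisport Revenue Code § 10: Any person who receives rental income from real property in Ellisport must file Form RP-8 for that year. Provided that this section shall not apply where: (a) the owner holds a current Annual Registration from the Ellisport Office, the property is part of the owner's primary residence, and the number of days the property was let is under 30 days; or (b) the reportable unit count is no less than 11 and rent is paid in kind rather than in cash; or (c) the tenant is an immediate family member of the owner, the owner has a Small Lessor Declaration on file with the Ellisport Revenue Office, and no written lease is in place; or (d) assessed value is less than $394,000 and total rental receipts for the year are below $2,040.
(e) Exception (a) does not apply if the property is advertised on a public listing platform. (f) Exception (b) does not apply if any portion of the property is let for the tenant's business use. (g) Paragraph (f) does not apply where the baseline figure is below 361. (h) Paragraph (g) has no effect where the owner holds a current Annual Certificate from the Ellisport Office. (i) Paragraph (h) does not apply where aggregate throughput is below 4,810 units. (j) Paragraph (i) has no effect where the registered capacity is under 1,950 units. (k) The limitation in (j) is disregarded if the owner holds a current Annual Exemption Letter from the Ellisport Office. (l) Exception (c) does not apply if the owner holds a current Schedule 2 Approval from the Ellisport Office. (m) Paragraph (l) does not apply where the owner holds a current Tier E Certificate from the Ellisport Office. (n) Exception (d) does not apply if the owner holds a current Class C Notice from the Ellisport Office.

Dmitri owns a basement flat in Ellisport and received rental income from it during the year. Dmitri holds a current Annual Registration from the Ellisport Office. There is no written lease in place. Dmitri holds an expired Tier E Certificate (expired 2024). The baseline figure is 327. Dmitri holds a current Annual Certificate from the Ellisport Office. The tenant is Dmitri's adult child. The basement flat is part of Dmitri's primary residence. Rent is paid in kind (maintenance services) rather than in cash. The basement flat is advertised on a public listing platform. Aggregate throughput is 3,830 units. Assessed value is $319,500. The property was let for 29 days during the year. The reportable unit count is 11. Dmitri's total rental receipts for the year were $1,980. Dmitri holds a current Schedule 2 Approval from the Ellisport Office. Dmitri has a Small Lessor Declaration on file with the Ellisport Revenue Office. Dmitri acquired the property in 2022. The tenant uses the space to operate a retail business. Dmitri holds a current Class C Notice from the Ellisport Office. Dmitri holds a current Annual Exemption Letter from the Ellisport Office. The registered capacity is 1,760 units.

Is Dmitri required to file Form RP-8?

No — exception (b) applies; Dmitri is not required to file Form RP-8.

Exception (a) is satisfied on its face — a current Annual Registration is held; the basement flat is part of the primary residence; the number of days the property was let is 29 days, under the 30 days limit. But applying paragraph (e): (e) operates against (a): the property is publicly advertised. (a) is therefore removed.
All of (b)'s requirements are met (the reportable unit count is 11, meeting the 11 threshold; rent is paid in kind). Under paragraphs (f)–(k): (f) operates (the space is let for business use), but is displaced by (g): (g) is triggered — the baseline figure is 327, below the 361 limit. (h) is engaged (a current Annual Certificate is held), but is itself disapplied by (i): (i) operates against (h): aggregate throughput is 3,830 units, below the 4,810 units limit. (j) applies (the registered capacity is 1,760 units, under the 1,950 units limit), but is set aside by (k): (k) operates against (j): a current Annual Exemption Letter is held. (b) remains available.
Exception (c)'s conditions are all satisfied: the tenant is an immediate family member; a Small Lessor Declaration is on file; there is no written lease. However, paragraphs (l)–(m) must be considered: (l) operates against (c): a current Schedule 2 Approval is held. (m), which would lift (l), is inapplicable — no current Tier E Certificate is held. So (c) is unavailable.
Exception (d)'s conditions are all satisfied: assessed value is $319,500, less than the $394,000 limit; total rental receipts for the year are $1,980, below the $2,040 limit. But: (n) applies — a current Class C Notice is held. So (d) is unavailable.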